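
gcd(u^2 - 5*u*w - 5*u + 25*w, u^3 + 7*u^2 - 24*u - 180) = u - 5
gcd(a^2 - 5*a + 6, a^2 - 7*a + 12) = a - 3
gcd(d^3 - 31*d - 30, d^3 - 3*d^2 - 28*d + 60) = d^2 - d - 30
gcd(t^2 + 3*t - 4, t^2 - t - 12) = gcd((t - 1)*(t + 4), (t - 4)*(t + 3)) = 1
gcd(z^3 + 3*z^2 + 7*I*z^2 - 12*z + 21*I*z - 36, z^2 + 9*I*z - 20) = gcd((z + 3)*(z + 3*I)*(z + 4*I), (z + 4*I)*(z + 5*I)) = z + 4*I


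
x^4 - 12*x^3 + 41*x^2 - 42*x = x*(x - 7)*(x - 3)*(x - 2)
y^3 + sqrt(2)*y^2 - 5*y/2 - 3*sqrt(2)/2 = (y - sqrt(2))*(y + sqrt(2)/2)*(y + 3*sqrt(2)/2)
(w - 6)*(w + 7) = w^2 + w - 42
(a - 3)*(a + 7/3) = a^2 - 2*a/3 - 7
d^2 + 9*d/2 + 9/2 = (d + 3/2)*(d + 3)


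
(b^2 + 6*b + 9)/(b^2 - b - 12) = (b + 3)/(b - 4)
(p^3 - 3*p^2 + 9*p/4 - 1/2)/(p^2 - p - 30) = (-p^3 + 3*p^2 - 9*p/4 + 1/2)/(-p^2 + p + 30)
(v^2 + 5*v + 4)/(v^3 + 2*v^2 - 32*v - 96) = (v + 1)/(v^2 - 2*v - 24)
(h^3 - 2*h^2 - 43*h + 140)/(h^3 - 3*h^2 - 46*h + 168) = (h - 5)/(h - 6)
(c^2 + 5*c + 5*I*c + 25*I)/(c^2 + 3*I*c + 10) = (c + 5)/(c - 2*I)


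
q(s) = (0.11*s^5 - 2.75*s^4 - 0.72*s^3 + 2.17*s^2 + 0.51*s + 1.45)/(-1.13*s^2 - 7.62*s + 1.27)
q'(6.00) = 12.01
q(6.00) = 32.67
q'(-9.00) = 118.71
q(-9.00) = 1099.66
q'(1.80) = 2.57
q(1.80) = 1.34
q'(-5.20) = 268.47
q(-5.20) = -219.58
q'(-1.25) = 1.53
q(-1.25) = -0.16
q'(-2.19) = 7.82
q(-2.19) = -4.03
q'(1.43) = 1.83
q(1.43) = 0.53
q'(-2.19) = 7.82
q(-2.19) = -4.03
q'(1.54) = 2.04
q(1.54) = 0.74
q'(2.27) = 3.63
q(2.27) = 2.79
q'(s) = (2.26*s + 7.62)*(0.11*s^5 - 2.75*s^4 - 0.72*s^3 + 2.17*s^2 + 0.51*s + 1.45)/(-1.13*s^2 - 7.62*s + 1.27)^2 + (0.55*s^4 - 11.0*s^3 - 2.16*s^2 + 4.34*s + 0.51)/(-1.13*s^2 - 7.62*s + 1.27)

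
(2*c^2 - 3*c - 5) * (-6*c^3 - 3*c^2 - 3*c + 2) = -12*c^5 + 12*c^4 + 33*c^3 + 28*c^2 + 9*c - 10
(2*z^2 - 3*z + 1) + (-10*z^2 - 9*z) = -8*z^2 - 12*z + 1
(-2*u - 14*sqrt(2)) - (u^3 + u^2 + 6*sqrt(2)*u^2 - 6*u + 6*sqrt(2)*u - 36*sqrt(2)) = -u^3 - 6*sqrt(2)*u^2 - u^2 - 6*sqrt(2)*u + 4*u + 22*sqrt(2)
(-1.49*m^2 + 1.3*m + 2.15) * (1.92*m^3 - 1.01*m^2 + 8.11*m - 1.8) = -2.8608*m^5 + 4.0009*m^4 - 9.2689*m^3 + 11.0535*m^2 + 15.0965*m - 3.87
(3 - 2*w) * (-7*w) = 14*w^2 - 21*w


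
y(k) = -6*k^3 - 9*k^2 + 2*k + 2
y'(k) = -18*k^2 - 18*k + 2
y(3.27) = -297.49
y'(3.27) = -249.33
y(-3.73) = 180.69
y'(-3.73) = -181.29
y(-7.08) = 1666.07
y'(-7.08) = -772.84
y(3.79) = -446.34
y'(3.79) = -324.77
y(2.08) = -86.77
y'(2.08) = -113.32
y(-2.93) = 69.80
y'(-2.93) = -99.79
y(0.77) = -4.54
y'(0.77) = -22.53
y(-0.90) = -2.72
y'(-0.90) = 3.62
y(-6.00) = 962.00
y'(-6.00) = -538.00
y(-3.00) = 77.00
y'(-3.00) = -106.00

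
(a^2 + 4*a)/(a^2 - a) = (a + 4)/(a - 1)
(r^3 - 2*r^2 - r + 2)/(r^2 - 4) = (r^2 - 1)/(r + 2)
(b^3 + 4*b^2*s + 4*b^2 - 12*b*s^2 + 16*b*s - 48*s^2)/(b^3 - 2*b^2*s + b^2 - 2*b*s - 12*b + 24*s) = (b + 6*s)/(b - 3)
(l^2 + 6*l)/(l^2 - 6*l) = (l + 6)/(l - 6)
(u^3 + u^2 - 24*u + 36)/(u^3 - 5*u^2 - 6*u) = (-u^3 - u^2 + 24*u - 36)/(u*(-u^2 + 5*u + 6))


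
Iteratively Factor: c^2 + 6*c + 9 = (c + 3)*(c + 3)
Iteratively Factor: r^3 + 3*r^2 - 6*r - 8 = (r - 2)*(r^2 + 5*r + 4) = (r - 2)*(r + 4)*(r + 1)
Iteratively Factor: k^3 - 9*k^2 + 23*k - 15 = (k - 5)*(k^2 - 4*k + 3) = (k - 5)*(k - 3)*(k - 1)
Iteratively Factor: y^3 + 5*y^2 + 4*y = (y + 4)*(y^2 + y) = y*(y + 4)*(y + 1)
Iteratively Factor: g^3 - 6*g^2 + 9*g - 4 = (g - 1)*(g^2 - 5*g + 4) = (g - 4)*(g - 1)*(g - 1)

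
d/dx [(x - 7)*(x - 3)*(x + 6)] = 3*x^2 - 8*x - 39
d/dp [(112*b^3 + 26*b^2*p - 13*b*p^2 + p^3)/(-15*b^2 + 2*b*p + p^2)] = (-614*b^4 + 166*b^3*p - 97*b^2*p^2 + 4*b*p^3 + p^4)/(225*b^4 - 60*b^3*p - 26*b^2*p^2 + 4*b*p^3 + p^4)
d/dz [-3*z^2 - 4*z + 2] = -6*z - 4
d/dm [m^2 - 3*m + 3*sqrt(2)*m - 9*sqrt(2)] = 2*m - 3 + 3*sqrt(2)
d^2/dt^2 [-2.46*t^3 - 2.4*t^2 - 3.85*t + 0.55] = -14.76*t - 4.8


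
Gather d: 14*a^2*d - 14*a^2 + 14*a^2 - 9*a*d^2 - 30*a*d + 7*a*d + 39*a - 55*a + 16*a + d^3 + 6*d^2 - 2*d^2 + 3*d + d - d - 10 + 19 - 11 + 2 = d^3 + d^2*(4 - 9*a) + d*(14*a^2 - 23*a + 3)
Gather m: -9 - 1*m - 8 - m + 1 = -2*m - 16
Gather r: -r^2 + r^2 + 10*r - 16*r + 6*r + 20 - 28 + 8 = 0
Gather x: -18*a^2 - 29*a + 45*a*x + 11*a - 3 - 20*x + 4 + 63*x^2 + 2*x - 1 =-18*a^2 - 18*a + 63*x^2 + x*(45*a - 18)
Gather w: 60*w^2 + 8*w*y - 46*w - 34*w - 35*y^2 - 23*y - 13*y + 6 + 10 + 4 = 60*w^2 + w*(8*y - 80) - 35*y^2 - 36*y + 20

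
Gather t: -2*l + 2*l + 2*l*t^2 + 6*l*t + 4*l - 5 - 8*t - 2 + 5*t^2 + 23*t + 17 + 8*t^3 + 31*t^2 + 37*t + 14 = 4*l + 8*t^3 + t^2*(2*l + 36) + t*(6*l + 52) + 24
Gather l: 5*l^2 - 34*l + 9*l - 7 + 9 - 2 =5*l^2 - 25*l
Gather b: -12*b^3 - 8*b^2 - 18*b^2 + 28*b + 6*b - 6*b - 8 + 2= -12*b^3 - 26*b^2 + 28*b - 6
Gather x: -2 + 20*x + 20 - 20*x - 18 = 0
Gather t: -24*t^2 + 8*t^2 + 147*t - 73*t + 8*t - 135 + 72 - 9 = -16*t^2 + 82*t - 72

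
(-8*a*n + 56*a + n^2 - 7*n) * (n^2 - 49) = -8*a*n^3 + 56*a*n^2 + 392*a*n - 2744*a + n^4 - 7*n^3 - 49*n^2 + 343*n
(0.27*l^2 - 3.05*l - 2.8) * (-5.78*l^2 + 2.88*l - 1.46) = -1.5606*l^4 + 18.4066*l^3 + 7.0058*l^2 - 3.611*l + 4.088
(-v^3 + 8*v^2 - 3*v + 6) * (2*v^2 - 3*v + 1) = -2*v^5 + 19*v^4 - 31*v^3 + 29*v^2 - 21*v + 6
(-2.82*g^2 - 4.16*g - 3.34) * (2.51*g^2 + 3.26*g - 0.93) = -7.0782*g^4 - 19.6348*g^3 - 19.3224*g^2 - 7.0196*g + 3.1062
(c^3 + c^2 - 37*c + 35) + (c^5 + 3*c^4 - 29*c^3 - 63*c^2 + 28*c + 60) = c^5 + 3*c^4 - 28*c^3 - 62*c^2 - 9*c + 95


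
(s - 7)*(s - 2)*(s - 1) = s^3 - 10*s^2 + 23*s - 14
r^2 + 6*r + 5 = (r + 1)*(r + 5)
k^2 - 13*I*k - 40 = (k - 8*I)*(k - 5*I)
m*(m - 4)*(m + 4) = m^3 - 16*m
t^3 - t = t*(t - 1)*(t + 1)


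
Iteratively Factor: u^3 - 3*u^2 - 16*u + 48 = (u - 3)*(u^2 - 16) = (u - 3)*(u + 4)*(u - 4)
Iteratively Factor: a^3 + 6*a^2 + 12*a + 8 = (a + 2)*(a^2 + 4*a + 4) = (a + 2)^2*(a + 2)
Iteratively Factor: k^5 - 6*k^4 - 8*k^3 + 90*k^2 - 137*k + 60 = (k - 1)*(k^4 - 5*k^3 - 13*k^2 + 77*k - 60) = (k - 1)^2*(k^3 - 4*k^2 - 17*k + 60) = (k - 3)*(k - 1)^2*(k^2 - k - 20) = (k - 5)*(k - 3)*(k - 1)^2*(k + 4)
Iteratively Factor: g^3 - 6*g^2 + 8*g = (g - 2)*(g^2 - 4*g) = g*(g - 2)*(g - 4)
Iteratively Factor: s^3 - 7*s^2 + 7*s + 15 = (s + 1)*(s^2 - 8*s + 15) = (s - 3)*(s + 1)*(s - 5)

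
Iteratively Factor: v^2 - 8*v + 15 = (v - 5)*(v - 3)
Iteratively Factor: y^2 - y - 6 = (y - 3)*(y + 2)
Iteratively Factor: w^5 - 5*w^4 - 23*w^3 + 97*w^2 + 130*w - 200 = (w + 2)*(w^4 - 7*w^3 - 9*w^2 + 115*w - 100) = (w + 2)*(w + 4)*(w^3 - 11*w^2 + 35*w - 25) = (w - 1)*(w + 2)*(w + 4)*(w^2 - 10*w + 25) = (w - 5)*(w - 1)*(w + 2)*(w + 4)*(w - 5)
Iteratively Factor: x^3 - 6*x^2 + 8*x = (x - 2)*(x^2 - 4*x) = (x - 4)*(x - 2)*(x)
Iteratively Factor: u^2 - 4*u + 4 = (u - 2)*(u - 2)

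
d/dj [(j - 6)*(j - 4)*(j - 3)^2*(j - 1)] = 5*j^4 - 68*j^3 + 327*j^2 - 654*j + 450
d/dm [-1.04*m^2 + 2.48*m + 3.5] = 2.48 - 2.08*m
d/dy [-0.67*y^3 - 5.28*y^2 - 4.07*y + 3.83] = -2.01*y^2 - 10.56*y - 4.07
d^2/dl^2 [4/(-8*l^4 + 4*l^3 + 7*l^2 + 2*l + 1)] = 8*((48*l^2 - 12*l - 7)*(-8*l^4 + 4*l^3 + 7*l^2 + 2*l + 1) + 4*(-16*l^3 + 6*l^2 + 7*l + 1)^2)/(-8*l^4 + 4*l^3 + 7*l^2 + 2*l + 1)^3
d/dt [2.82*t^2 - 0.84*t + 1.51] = 5.64*t - 0.84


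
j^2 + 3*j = j*(j + 3)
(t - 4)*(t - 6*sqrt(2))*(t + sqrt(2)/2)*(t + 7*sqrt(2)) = t^4 - 4*t^3 + 3*sqrt(2)*t^3/2 - 83*t^2 - 6*sqrt(2)*t^2 - 42*sqrt(2)*t + 332*t + 168*sqrt(2)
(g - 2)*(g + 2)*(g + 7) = g^3 + 7*g^2 - 4*g - 28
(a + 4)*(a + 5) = a^2 + 9*a + 20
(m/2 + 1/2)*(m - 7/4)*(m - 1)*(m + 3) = m^4/2 + 5*m^3/8 - 25*m^2/8 - 5*m/8 + 21/8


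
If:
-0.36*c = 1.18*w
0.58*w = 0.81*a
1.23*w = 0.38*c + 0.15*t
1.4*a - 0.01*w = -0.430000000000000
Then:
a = -0.31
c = 1.42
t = -7.15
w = -0.43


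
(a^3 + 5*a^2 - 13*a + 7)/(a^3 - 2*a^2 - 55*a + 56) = (a - 1)/(a - 8)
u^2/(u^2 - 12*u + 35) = u^2/(u^2 - 12*u + 35)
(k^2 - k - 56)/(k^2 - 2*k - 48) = (k + 7)/(k + 6)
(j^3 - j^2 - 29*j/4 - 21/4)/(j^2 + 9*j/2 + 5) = (4*j^3 - 4*j^2 - 29*j - 21)/(2*(2*j^2 + 9*j + 10))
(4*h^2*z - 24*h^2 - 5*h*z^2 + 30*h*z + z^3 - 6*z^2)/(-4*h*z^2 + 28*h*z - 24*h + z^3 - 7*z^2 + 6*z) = (-h + z)/(z - 1)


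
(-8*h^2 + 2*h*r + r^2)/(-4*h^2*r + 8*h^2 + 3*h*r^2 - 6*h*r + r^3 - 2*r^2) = (-2*h + r)/(-h*r + 2*h + r^2 - 2*r)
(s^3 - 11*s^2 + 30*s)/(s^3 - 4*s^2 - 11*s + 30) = s*(s - 6)/(s^2 + s - 6)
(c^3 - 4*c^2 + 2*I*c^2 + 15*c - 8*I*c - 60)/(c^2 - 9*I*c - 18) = (c^2 + c*(-4 + 5*I) - 20*I)/(c - 6*I)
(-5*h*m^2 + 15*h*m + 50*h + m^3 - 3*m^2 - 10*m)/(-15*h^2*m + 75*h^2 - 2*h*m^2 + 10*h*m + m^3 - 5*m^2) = (m + 2)/(3*h + m)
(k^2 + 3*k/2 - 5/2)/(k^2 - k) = (k + 5/2)/k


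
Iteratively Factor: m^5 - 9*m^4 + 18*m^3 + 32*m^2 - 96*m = (m - 4)*(m^4 - 5*m^3 - 2*m^2 + 24*m) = (m - 4)^2*(m^3 - m^2 - 6*m) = (m - 4)^2*(m + 2)*(m^2 - 3*m) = m*(m - 4)^2*(m + 2)*(m - 3)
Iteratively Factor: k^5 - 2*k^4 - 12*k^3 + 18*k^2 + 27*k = (k + 3)*(k^4 - 5*k^3 + 3*k^2 + 9*k) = k*(k + 3)*(k^3 - 5*k^2 + 3*k + 9) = k*(k - 3)*(k + 3)*(k^2 - 2*k - 3) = k*(k - 3)*(k + 1)*(k + 3)*(k - 3)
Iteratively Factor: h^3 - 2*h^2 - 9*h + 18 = (h - 3)*(h^2 + h - 6) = (h - 3)*(h - 2)*(h + 3)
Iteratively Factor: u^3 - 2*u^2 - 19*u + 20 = (u + 4)*(u^2 - 6*u + 5) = (u - 5)*(u + 4)*(u - 1)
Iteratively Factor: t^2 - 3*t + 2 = (t - 1)*(t - 2)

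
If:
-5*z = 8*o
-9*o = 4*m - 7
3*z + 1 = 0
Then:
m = 41/32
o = 5/24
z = -1/3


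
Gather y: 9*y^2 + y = 9*y^2 + y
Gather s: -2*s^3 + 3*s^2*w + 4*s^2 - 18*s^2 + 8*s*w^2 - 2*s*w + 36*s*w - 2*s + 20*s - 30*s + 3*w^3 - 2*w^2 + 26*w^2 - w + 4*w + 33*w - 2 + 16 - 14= -2*s^3 + s^2*(3*w - 14) + s*(8*w^2 + 34*w - 12) + 3*w^3 + 24*w^2 + 36*w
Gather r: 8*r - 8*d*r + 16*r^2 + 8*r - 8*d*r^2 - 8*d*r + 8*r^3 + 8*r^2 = 8*r^3 + r^2*(24 - 8*d) + r*(16 - 16*d)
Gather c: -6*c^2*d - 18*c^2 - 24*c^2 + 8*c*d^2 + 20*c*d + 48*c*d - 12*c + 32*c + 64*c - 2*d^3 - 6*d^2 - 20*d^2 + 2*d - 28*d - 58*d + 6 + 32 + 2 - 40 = c^2*(-6*d - 42) + c*(8*d^2 + 68*d + 84) - 2*d^3 - 26*d^2 - 84*d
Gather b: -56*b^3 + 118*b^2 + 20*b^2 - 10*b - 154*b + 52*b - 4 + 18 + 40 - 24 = -56*b^3 + 138*b^2 - 112*b + 30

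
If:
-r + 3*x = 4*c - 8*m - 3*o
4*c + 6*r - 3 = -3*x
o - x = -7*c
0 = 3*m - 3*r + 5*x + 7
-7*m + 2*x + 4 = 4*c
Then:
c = -1404/9037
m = 3450/9037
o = 1021/9037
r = 9858/9037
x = -8807/9037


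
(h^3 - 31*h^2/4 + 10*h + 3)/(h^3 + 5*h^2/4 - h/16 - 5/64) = 16*(h^2 - 8*h + 12)/(16*h^2 + 16*h - 5)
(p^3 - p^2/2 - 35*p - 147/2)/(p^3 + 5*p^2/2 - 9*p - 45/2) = (2*p^2 - 7*p - 49)/(2*p^2 - p - 15)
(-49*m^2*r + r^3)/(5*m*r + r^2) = (-49*m^2 + r^2)/(5*m + r)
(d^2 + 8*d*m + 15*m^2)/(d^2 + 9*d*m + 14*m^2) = (d^2 + 8*d*m + 15*m^2)/(d^2 + 9*d*m + 14*m^2)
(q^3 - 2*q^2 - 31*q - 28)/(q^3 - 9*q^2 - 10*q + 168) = (q + 1)/(q - 6)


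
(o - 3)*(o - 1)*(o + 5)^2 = o^4 + 6*o^3 - 12*o^2 - 70*o + 75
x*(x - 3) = x^2 - 3*x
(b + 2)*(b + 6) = b^2 + 8*b + 12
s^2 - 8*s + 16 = (s - 4)^2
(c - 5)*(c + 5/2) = c^2 - 5*c/2 - 25/2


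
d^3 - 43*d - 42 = (d - 7)*(d + 1)*(d + 6)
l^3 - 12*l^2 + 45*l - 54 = (l - 6)*(l - 3)^2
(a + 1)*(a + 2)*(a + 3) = a^3 + 6*a^2 + 11*a + 6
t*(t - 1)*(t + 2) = t^3 + t^2 - 2*t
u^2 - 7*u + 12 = (u - 4)*(u - 3)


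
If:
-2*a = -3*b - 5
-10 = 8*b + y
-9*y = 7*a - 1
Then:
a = 29/41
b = -49/41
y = -18/41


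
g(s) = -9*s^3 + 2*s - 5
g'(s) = 2 - 27*s^2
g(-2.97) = 224.84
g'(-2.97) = -236.16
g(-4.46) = 784.53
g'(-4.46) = -535.07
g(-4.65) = 890.60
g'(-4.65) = -581.81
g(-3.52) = 380.49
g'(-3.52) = -332.54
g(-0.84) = -1.35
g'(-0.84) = -17.05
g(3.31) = -324.76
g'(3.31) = -293.81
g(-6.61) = 2581.02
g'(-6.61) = -1177.69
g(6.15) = -2086.18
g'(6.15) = -1019.21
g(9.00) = -6548.00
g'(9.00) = -2185.00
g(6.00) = -1937.00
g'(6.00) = -970.00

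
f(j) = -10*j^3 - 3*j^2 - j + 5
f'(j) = -30*j^2 - 6*j - 1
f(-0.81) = 9.16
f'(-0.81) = -15.82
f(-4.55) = 889.41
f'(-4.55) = -594.78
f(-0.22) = 5.18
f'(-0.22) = -1.13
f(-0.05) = 5.04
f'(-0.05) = -0.78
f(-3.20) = 305.16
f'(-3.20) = -289.00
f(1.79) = -63.76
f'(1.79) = -107.86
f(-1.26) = 21.50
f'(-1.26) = -41.07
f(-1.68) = 45.63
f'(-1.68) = -75.59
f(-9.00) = 7061.00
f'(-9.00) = -2377.00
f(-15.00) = 33095.00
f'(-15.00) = -6661.00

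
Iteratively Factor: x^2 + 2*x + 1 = (x + 1)*(x + 1)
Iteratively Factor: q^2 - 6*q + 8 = (q - 4)*(q - 2)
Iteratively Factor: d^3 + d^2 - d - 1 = (d + 1)*(d^2 - 1) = (d - 1)*(d + 1)*(d + 1)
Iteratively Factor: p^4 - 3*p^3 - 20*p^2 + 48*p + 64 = (p - 4)*(p^3 + p^2 - 16*p - 16) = (p - 4)*(p + 4)*(p^2 - 3*p - 4) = (p - 4)^2*(p + 4)*(p + 1)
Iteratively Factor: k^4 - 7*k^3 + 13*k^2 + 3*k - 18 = (k - 3)*(k^3 - 4*k^2 + k + 6) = (k - 3)*(k - 2)*(k^2 - 2*k - 3) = (k - 3)*(k - 2)*(k + 1)*(k - 3)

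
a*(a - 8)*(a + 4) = a^3 - 4*a^2 - 32*a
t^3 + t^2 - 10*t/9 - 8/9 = (t - 1)*(t + 2/3)*(t + 4/3)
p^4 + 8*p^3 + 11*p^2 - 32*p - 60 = (p - 2)*(p + 2)*(p + 3)*(p + 5)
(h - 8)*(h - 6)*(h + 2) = h^3 - 12*h^2 + 20*h + 96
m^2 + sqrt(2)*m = m*(m + sqrt(2))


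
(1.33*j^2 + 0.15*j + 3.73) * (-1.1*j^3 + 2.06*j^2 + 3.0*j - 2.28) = -1.463*j^5 + 2.5748*j^4 + 0.196*j^3 + 5.1014*j^2 + 10.848*j - 8.5044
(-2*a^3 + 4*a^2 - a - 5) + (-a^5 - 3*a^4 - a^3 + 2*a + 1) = -a^5 - 3*a^4 - 3*a^3 + 4*a^2 + a - 4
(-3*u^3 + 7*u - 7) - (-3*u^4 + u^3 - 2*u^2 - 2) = 3*u^4 - 4*u^3 + 2*u^2 + 7*u - 5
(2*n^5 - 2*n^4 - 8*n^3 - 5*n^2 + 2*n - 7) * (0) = 0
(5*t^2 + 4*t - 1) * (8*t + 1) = 40*t^3 + 37*t^2 - 4*t - 1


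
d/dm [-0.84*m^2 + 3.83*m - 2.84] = 3.83 - 1.68*m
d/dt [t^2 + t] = 2*t + 1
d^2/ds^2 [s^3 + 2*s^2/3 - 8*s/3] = 6*s + 4/3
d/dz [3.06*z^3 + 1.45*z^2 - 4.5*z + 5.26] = 9.18*z^2 + 2.9*z - 4.5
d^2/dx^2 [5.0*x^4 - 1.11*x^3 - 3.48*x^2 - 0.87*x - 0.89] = 60.0*x^2 - 6.66*x - 6.96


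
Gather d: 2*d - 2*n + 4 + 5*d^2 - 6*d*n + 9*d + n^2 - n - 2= 5*d^2 + d*(11 - 6*n) + n^2 - 3*n + 2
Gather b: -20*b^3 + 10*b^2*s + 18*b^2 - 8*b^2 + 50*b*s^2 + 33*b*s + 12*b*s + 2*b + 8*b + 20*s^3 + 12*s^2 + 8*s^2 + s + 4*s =-20*b^3 + b^2*(10*s + 10) + b*(50*s^2 + 45*s + 10) + 20*s^3 + 20*s^2 + 5*s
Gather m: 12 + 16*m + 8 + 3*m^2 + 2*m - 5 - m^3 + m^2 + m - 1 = -m^3 + 4*m^2 + 19*m + 14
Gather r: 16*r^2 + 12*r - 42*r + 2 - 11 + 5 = 16*r^2 - 30*r - 4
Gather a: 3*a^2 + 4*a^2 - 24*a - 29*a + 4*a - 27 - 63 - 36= 7*a^2 - 49*a - 126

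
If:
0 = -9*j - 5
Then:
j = -5/9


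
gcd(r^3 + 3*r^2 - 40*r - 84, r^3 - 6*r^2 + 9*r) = 1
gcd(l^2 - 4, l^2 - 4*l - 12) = l + 2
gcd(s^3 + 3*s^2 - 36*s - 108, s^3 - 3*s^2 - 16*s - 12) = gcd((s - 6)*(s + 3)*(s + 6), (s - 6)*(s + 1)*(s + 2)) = s - 6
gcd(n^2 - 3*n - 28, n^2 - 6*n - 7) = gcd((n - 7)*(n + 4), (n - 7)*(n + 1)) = n - 7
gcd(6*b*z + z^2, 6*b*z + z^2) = 6*b*z + z^2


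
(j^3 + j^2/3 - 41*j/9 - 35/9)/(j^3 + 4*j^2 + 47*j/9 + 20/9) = (3*j - 7)/(3*j + 4)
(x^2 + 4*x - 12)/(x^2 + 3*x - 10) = (x + 6)/(x + 5)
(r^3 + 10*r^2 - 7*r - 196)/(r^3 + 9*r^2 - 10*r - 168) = (r + 7)/(r + 6)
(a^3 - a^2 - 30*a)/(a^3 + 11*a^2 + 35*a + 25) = a*(a - 6)/(a^2 + 6*a + 5)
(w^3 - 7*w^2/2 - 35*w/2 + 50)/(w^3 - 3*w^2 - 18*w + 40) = (w - 5/2)/(w - 2)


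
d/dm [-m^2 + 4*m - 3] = 4 - 2*m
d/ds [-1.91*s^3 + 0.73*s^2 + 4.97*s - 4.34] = -5.73*s^2 + 1.46*s + 4.97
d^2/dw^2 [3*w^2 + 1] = 6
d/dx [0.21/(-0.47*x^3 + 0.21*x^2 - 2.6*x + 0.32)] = (0.2961*x^2 - 0.0882*x + 0.546)/(0.47*x^3 - 0.21*x^2 + 2.6*x - 0.32)^2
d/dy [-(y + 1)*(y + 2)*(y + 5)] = -3*y^2 - 16*y - 17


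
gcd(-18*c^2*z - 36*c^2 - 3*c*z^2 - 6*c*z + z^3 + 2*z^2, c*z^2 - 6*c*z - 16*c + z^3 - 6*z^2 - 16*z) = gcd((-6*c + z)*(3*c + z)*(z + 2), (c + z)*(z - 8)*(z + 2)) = z + 2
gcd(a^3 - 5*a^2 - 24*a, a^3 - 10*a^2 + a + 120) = a^2 - 5*a - 24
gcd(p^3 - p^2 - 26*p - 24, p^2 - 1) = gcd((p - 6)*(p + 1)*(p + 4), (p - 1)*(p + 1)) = p + 1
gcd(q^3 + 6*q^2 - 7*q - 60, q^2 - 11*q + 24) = q - 3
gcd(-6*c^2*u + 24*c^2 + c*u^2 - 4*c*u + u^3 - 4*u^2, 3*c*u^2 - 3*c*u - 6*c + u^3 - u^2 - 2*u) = 3*c + u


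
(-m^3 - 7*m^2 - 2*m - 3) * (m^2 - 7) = -m^5 - 7*m^4 + 5*m^3 + 46*m^2 + 14*m + 21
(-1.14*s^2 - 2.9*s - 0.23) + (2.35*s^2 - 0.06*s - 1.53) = 1.21*s^2 - 2.96*s - 1.76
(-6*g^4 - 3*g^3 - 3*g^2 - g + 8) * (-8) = 48*g^4 + 24*g^3 + 24*g^2 + 8*g - 64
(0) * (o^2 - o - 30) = 0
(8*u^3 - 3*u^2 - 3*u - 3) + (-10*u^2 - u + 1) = 8*u^3 - 13*u^2 - 4*u - 2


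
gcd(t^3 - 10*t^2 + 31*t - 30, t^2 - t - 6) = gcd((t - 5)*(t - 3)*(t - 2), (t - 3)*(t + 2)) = t - 3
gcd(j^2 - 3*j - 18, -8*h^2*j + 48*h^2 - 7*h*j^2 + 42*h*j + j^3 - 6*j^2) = j - 6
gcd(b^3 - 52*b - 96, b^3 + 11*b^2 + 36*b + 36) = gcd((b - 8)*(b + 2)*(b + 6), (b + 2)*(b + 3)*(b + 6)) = b^2 + 8*b + 12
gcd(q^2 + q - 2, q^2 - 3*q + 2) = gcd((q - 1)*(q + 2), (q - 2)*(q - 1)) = q - 1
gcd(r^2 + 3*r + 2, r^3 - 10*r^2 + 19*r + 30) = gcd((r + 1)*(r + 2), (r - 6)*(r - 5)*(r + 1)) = r + 1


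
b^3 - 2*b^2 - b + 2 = (b - 2)*(b - 1)*(b + 1)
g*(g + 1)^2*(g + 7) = g^4 + 9*g^3 + 15*g^2 + 7*g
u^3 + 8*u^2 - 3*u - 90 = (u - 3)*(u + 5)*(u + 6)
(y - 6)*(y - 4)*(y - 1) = y^3 - 11*y^2 + 34*y - 24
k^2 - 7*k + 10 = (k - 5)*(k - 2)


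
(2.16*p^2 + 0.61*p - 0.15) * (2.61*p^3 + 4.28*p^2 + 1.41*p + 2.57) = 5.6376*p^5 + 10.8369*p^4 + 5.2649*p^3 + 5.7693*p^2 + 1.3562*p - 0.3855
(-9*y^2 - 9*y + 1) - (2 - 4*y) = -9*y^2 - 5*y - 1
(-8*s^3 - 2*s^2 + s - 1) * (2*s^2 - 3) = -16*s^5 - 4*s^4 + 26*s^3 + 4*s^2 - 3*s + 3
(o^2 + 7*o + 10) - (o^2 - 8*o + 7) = 15*o + 3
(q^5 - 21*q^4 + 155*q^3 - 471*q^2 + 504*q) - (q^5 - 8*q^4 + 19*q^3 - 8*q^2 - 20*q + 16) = -13*q^4 + 136*q^3 - 463*q^2 + 524*q - 16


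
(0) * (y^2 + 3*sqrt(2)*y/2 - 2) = 0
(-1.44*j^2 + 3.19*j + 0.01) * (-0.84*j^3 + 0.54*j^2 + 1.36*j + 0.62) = 1.2096*j^5 - 3.4572*j^4 - 0.2442*j^3 + 3.451*j^2 + 1.9914*j + 0.0062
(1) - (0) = 1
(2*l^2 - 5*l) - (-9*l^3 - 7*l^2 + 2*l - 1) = 9*l^3 + 9*l^2 - 7*l + 1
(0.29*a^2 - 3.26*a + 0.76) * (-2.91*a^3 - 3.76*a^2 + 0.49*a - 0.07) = -0.8439*a^5 + 8.3962*a^4 + 10.1881*a^3 - 4.4753*a^2 + 0.6006*a - 0.0532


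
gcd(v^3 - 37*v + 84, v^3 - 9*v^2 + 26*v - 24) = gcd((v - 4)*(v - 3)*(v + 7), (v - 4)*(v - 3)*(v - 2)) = v^2 - 7*v + 12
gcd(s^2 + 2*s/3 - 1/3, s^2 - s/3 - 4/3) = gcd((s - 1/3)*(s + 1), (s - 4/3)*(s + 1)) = s + 1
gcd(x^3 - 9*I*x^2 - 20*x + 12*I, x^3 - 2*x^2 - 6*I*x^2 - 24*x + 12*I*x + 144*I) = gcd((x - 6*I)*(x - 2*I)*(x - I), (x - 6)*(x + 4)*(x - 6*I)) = x - 6*I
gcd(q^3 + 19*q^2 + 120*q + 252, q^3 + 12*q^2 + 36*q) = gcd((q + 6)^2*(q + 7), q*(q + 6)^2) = q^2 + 12*q + 36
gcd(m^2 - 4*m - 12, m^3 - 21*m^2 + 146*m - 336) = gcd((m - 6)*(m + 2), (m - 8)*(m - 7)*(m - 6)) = m - 6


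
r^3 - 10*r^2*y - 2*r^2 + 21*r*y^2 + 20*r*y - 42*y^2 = (r - 2)*(r - 7*y)*(r - 3*y)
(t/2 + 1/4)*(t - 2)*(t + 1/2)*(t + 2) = t^4/2 + t^3/2 - 15*t^2/8 - 2*t - 1/2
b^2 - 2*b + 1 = (b - 1)^2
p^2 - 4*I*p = p*(p - 4*I)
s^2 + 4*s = s*(s + 4)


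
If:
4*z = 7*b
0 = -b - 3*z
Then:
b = 0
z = 0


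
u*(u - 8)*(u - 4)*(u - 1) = u^4 - 13*u^3 + 44*u^2 - 32*u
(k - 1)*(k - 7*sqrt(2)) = k^2 - 7*sqrt(2)*k - k + 7*sqrt(2)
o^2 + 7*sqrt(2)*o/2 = o*(o + 7*sqrt(2)/2)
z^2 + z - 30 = (z - 5)*(z + 6)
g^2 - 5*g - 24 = (g - 8)*(g + 3)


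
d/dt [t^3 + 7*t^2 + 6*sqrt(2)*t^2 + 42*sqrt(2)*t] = 3*t^2 + 14*t + 12*sqrt(2)*t + 42*sqrt(2)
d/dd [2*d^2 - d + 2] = 4*d - 1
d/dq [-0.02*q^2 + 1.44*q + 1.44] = 1.44 - 0.04*q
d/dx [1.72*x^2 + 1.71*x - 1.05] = 3.44*x + 1.71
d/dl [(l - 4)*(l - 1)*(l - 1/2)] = 3*l^2 - 11*l + 13/2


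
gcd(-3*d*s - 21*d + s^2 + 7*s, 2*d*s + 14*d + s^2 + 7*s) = s + 7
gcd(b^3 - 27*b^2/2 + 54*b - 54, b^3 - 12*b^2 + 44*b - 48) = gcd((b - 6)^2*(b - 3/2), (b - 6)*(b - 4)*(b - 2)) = b - 6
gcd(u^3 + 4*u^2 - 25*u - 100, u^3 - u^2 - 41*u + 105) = u - 5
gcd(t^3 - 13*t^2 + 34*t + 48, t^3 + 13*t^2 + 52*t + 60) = 1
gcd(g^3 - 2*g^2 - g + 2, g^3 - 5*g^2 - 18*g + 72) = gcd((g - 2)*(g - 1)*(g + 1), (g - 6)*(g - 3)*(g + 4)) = 1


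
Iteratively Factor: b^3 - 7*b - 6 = (b + 2)*(b^2 - 2*b - 3) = (b - 3)*(b + 2)*(b + 1)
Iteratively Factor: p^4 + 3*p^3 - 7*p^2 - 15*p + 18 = (p + 3)*(p^3 - 7*p + 6) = (p + 3)^2*(p^2 - 3*p + 2) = (p - 2)*(p + 3)^2*(p - 1)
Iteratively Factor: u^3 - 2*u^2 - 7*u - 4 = (u + 1)*(u^2 - 3*u - 4) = (u + 1)^2*(u - 4)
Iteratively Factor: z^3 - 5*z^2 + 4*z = (z - 1)*(z^2 - 4*z) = (z - 4)*(z - 1)*(z)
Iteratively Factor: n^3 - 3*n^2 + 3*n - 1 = (n - 1)*(n^2 - 2*n + 1) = (n - 1)^2*(n - 1)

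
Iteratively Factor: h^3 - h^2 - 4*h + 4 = (h - 1)*(h^2 - 4) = (h - 1)*(h + 2)*(h - 2)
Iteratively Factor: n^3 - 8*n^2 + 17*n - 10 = (n - 1)*(n^2 - 7*n + 10) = (n - 5)*(n - 1)*(n - 2)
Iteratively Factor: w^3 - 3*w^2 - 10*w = (w)*(w^2 - 3*w - 10) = w*(w + 2)*(w - 5)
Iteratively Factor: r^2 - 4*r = (r)*(r - 4)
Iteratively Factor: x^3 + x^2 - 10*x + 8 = (x - 2)*(x^2 + 3*x - 4) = (x - 2)*(x - 1)*(x + 4)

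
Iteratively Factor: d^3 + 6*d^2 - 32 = (d + 4)*(d^2 + 2*d - 8) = (d - 2)*(d + 4)*(d + 4)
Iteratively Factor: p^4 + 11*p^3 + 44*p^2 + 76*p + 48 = (p + 4)*(p^3 + 7*p^2 + 16*p + 12) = (p + 2)*(p + 4)*(p^2 + 5*p + 6) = (p + 2)*(p + 3)*(p + 4)*(p + 2)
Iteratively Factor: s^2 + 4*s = (s + 4)*(s)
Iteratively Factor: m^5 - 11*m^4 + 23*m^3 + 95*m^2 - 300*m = (m - 4)*(m^4 - 7*m^3 - 5*m^2 + 75*m) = m*(m - 4)*(m^3 - 7*m^2 - 5*m + 75) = m*(m - 4)*(m + 3)*(m^2 - 10*m + 25) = m*(m - 5)*(m - 4)*(m + 3)*(m - 5)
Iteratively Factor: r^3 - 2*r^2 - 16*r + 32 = (r + 4)*(r^2 - 6*r + 8) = (r - 4)*(r + 4)*(r - 2)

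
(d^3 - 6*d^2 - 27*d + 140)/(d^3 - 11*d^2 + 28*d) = (d + 5)/d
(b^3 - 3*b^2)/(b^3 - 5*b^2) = (b - 3)/(b - 5)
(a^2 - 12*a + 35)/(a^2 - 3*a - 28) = (a - 5)/(a + 4)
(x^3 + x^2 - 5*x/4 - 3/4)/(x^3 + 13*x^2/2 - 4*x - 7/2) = (x + 3/2)/(x + 7)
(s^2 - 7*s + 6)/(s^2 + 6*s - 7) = (s - 6)/(s + 7)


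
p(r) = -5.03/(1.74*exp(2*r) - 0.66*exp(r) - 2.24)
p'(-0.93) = 0.28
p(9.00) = 0.00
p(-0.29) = 2.86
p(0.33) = -24.12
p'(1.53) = 0.35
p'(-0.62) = 0.75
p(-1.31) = 2.20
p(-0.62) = 2.40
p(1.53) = -0.16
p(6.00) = 0.00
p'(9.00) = 0.00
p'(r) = -5.03*(-3.48*exp(2*r) + 0.66*exp(r))/(1.74*exp(2*r) - 0.66*exp(r) - 2.24)^2 = (17.5044*exp(r) - 3.3198)*exp(r)/(-1.74*exp(2*r) + 0.66*exp(r) + 2.24)^2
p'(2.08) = 0.10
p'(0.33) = 672.84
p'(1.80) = 0.19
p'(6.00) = 0.00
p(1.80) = -0.09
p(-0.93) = 2.26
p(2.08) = -0.05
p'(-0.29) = 2.36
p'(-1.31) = 0.07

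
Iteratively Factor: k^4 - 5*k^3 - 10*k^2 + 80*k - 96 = (k - 4)*(k^3 - k^2 - 14*k + 24) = (k - 4)*(k + 4)*(k^2 - 5*k + 6) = (k - 4)*(k - 2)*(k + 4)*(k - 3)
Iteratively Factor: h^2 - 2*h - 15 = (h - 5)*(h + 3)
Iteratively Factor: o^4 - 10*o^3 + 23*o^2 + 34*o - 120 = (o - 5)*(o^3 - 5*o^2 - 2*o + 24) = (o - 5)*(o - 4)*(o^2 - o - 6) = (o - 5)*(o - 4)*(o + 2)*(o - 3)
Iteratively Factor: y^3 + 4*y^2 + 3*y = (y + 1)*(y^2 + 3*y) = (y + 1)*(y + 3)*(y)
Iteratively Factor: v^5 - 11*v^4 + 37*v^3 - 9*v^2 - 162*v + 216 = (v + 2)*(v^4 - 13*v^3 + 63*v^2 - 135*v + 108) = (v - 4)*(v + 2)*(v^3 - 9*v^2 + 27*v - 27) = (v - 4)*(v - 3)*(v + 2)*(v^2 - 6*v + 9) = (v - 4)*(v - 3)^2*(v + 2)*(v - 3)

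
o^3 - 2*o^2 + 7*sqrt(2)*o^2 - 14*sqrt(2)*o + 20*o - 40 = (o - 2)*(o + 2*sqrt(2))*(o + 5*sqrt(2))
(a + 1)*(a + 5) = a^2 + 6*a + 5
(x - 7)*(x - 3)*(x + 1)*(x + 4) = x^4 - 5*x^3 - 25*x^2 + 65*x + 84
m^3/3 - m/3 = m*(m/3 + 1/3)*(m - 1)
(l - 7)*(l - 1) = l^2 - 8*l + 7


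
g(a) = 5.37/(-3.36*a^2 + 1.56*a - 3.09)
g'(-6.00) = -0.01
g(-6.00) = -0.04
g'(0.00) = -0.88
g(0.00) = -1.74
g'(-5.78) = -0.01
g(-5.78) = -0.04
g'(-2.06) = -0.20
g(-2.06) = -0.26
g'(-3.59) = -0.05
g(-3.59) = -0.10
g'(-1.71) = -0.29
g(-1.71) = -0.34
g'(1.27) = 0.88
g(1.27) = -0.82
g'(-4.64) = -0.03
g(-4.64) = -0.06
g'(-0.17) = -1.22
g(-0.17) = -1.56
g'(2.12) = 0.31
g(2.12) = -0.36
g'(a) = 5.37*(6.72*a - 1.56)/(-3.36*a^2 + 1.56*a - 3.09)^2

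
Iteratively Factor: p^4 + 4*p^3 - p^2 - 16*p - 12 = (p + 1)*(p^3 + 3*p^2 - 4*p - 12) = (p + 1)*(p + 2)*(p^2 + p - 6) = (p + 1)*(p + 2)*(p + 3)*(p - 2)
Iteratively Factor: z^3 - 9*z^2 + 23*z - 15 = (z - 1)*(z^2 - 8*z + 15) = (z - 3)*(z - 1)*(z - 5)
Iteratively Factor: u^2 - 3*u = (u)*(u - 3)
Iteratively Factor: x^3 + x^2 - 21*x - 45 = (x + 3)*(x^2 - 2*x - 15) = (x - 5)*(x + 3)*(x + 3)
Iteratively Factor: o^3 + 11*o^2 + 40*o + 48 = (o + 3)*(o^2 + 8*o + 16) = (o + 3)*(o + 4)*(o + 4)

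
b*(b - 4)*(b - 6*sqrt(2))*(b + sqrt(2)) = b^4 - 5*sqrt(2)*b^3 - 4*b^3 - 12*b^2 + 20*sqrt(2)*b^2 + 48*b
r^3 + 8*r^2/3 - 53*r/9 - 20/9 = (r - 5/3)*(r + 1/3)*(r + 4)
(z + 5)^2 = z^2 + 10*z + 25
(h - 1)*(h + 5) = h^2 + 4*h - 5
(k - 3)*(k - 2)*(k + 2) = k^3 - 3*k^2 - 4*k + 12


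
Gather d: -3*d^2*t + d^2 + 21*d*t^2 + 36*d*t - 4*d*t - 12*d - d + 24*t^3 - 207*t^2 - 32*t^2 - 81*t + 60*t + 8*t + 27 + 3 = d^2*(1 - 3*t) + d*(21*t^2 + 32*t - 13) + 24*t^3 - 239*t^2 - 13*t + 30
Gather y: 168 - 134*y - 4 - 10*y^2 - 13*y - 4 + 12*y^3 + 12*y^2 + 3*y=12*y^3 + 2*y^2 - 144*y + 160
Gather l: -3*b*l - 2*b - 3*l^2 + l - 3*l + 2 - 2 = -2*b - 3*l^2 + l*(-3*b - 2)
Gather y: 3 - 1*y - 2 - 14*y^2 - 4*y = -14*y^2 - 5*y + 1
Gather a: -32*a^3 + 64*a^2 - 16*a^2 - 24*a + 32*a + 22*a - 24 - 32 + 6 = -32*a^3 + 48*a^2 + 30*a - 50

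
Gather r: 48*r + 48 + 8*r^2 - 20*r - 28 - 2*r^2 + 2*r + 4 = 6*r^2 + 30*r + 24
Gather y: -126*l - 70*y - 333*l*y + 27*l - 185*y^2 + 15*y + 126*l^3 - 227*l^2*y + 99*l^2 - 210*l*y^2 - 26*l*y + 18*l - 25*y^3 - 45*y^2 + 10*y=126*l^3 + 99*l^2 - 81*l - 25*y^3 + y^2*(-210*l - 230) + y*(-227*l^2 - 359*l - 45)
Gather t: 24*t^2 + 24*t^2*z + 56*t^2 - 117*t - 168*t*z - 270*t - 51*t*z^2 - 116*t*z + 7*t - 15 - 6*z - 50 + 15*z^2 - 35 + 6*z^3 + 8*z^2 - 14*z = t^2*(24*z + 80) + t*(-51*z^2 - 284*z - 380) + 6*z^3 + 23*z^2 - 20*z - 100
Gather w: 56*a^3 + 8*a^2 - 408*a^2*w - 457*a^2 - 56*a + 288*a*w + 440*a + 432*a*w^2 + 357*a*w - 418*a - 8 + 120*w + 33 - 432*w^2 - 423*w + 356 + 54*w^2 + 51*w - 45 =56*a^3 - 449*a^2 - 34*a + w^2*(432*a - 378) + w*(-408*a^2 + 645*a - 252) + 336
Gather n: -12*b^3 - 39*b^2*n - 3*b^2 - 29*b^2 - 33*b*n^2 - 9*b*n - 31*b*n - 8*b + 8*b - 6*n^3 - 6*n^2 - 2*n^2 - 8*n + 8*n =-12*b^3 - 32*b^2 - 6*n^3 + n^2*(-33*b - 8) + n*(-39*b^2 - 40*b)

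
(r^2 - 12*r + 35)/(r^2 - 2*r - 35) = (r - 5)/(r + 5)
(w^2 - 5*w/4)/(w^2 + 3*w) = (w - 5/4)/(w + 3)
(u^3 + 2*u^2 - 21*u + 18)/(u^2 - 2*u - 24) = (-u^3 - 2*u^2 + 21*u - 18)/(-u^2 + 2*u + 24)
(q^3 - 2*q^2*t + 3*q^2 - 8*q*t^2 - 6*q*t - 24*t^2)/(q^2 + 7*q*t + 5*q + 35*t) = (q^3 - 2*q^2*t + 3*q^2 - 8*q*t^2 - 6*q*t - 24*t^2)/(q^2 + 7*q*t + 5*q + 35*t)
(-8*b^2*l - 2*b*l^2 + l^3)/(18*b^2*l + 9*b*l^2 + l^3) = (-8*b^2 - 2*b*l + l^2)/(18*b^2 + 9*b*l + l^2)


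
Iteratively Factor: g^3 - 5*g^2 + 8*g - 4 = (g - 2)*(g^2 - 3*g + 2) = (g - 2)*(g - 1)*(g - 2)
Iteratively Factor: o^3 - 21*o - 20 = (o + 4)*(o^2 - 4*o - 5) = (o - 5)*(o + 4)*(o + 1)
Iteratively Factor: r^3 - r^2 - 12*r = (r)*(r^2 - r - 12) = r*(r - 4)*(r + 3)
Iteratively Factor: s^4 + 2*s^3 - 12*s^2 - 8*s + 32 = (s + 2)*(s^3 - 12*s + 16) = (s - 2)*(s + 2)*(s^2 + 2*s - 8) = (s - 2)^2*(s + 2)*(s + 4)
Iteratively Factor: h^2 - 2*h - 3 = (h - 3)*(h + 1)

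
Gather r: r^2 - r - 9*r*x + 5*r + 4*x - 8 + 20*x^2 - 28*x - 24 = r^2 + r*(4 - 9*x) + 20*x^2 - 24*x - 32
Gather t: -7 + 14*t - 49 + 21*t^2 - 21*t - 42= 21*t^2 - 7*t - 98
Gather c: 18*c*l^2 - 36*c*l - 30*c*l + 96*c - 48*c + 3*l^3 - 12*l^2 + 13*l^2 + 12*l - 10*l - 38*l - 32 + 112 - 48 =c*(18*l^2 - 66*l + 48) + 3*l^3 + l^2 - 36*l + 32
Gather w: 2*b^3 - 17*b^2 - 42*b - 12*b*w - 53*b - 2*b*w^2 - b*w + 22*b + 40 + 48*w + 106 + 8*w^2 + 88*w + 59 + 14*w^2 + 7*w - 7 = 2*b^3 - 17*b^2 - 73*b + w^2*(22 - 2*b) + w*(143 - 13*b) + 198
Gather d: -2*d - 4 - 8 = -2*d - 12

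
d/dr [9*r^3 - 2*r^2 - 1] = r*(27*r - 4)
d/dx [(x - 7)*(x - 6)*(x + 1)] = 3*x^2 - 24*x + 29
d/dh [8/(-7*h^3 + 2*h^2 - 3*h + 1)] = 8*(21*h^2 - 4*h + 3)/(7*h^3 - 2*h^2 + 3*h - 1)^2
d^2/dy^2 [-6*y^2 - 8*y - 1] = -12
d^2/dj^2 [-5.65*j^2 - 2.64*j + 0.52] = -11.3000000000000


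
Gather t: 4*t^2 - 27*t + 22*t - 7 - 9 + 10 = 4*t^2 - 5*t - 6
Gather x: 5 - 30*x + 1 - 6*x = 6 - 36*x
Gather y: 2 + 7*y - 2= 7*y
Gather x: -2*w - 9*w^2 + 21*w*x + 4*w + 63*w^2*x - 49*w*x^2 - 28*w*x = -9*w^2 - 49*w*x^2 + 2*w + x*(63*w^2 - 7*w)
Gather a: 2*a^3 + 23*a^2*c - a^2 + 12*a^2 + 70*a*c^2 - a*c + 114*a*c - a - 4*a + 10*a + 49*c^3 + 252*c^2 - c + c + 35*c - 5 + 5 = 2*a^3 + a^2*(23*c + 11) + a*(70*c^2 + 113*c + 5) + 49*c^3 + 252*c^2 + 35*c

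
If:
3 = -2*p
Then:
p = -3/2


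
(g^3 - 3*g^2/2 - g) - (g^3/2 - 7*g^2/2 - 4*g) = g^3/2 + 2*g^2 + 3*g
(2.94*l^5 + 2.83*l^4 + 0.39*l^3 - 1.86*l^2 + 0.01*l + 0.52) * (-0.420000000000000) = -1.2348*l^5 - 1.1886*l^4 - 0.1638*l^3 + 0.7812*l^2 - 0.0042*l - 0.2184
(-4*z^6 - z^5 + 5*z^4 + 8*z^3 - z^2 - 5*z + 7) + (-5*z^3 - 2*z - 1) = -4*z^6 - z^5 + 5*z^4 + 3*z^3 - z^2 - 7*z + 6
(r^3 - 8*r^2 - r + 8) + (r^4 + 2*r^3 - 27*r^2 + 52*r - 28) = r^4 + 3*r^3 - 35*r^2 + 51*r - 20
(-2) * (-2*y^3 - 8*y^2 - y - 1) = 4*y^3 + 16*y^2 + 2*y + 2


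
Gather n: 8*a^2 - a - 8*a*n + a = 8*a^2 - 8*a*n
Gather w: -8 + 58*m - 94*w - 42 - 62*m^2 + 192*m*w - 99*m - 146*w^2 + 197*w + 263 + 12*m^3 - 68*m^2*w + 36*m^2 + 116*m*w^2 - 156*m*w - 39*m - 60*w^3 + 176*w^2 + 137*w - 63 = 12*m^3 - 26*m^2 - 80*m - 60*w^3 + w^2*(116*m + 30) + w*(-68*m^2 + 36*m + 240) + 150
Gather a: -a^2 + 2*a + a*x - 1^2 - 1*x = -a^2 + a*(x + 2) - x - 1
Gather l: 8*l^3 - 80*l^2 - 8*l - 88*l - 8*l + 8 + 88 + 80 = 8*l^3 - 80*l^2 - 104*l + 176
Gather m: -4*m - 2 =-4*m - 2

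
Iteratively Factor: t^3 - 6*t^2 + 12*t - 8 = (t - 2)*(t^2 - 4*t + 4) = (t - 2)^2*(t - 2)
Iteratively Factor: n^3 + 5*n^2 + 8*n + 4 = (n + 2)*(n^2 + 3*n + 2) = (n + 2)^2*(n + 1)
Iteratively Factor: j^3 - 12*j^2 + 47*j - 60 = (j - 5)*(j^2 - 7*j + 12) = (j - 5)*(j - 3)*(j - 4)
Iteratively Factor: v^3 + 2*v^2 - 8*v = (v)*(v^2 + 2*v - 8) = v*(v - 2)*(v + 4)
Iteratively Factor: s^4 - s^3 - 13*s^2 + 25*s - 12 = (s - 1)*(s^3 - 13*s + 12) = (s - 1)^2*(s^2 + s - 12) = (s - 1)^2*(s + 4)*(s - 3)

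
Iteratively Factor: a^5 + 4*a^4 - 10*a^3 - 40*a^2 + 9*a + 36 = (a + 4)*(a^4 - 10*a^2 + 9) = (a + 3)*(a + 4)*(a^3 - 3*a^2 - a + 3) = (a - 3)*(a + 3)*(a + 4)*(a^2 - 1) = (a - 3)*(a + 1)*(a + 3)*(a + 4)*(a - 1)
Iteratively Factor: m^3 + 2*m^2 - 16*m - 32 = (m - 4)*(m^2 + 6*m + 8) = (m - 4)*(m + 4)*(m + 2)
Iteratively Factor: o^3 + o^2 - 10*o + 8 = (o + 4)*(o^2 - 3*o + 2) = (o - 1)*(o + 4)*(o - 2)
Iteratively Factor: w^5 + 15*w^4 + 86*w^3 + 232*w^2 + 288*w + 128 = (w + 2)*(w^4 + 13*w^3 + 60*w^2 + 112*w + 64) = (w + 2)*(w + 4)*(w^3 + 9*w^2 + 24*w + 16) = (w + 2)*(w + 4)^2*(w^2 + 5*w + 4) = (w + 2)*(w + 4)^3*(w + 1)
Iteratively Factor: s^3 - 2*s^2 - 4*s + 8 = (s + 2)*(s^2 - 4*s + 4) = (s - 2)*(s + 2)*(s - 2)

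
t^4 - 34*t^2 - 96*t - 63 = (t - 7)*(t + 1)*(t + 3)^2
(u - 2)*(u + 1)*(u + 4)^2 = u^4 + 7*u^3 + 6*u^2 - 32*u - 32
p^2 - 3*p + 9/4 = (p - 3/2)^2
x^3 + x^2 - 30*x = x*(x - 5)*(x + 6)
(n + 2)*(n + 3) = n^2 + 5*n + 6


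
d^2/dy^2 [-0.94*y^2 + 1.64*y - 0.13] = -1.88000000000000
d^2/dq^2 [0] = 0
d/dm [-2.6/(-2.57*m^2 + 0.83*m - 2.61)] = (2.158 - 13.364*m)/(2.57*m^2 - 0.83*m + 2.61)^2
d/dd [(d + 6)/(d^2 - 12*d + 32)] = (d^2 - 12*d - 2*(d - 6)*(d + 6) + 32)/(d^2 - 12*d + 32)^2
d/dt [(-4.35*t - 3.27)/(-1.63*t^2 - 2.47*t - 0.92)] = (7.0905*t^2 + 10.7445*t - (3.26*t + 2.47)*(4.35*t + 3.27) + 4.002)/(1.63*t^2 + 2.47*t + 0.92)^2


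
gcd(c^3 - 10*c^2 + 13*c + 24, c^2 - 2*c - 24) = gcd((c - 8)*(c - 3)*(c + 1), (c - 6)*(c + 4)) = 1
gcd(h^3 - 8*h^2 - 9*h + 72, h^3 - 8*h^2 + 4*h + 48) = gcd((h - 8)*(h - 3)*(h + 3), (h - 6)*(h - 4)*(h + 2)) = 1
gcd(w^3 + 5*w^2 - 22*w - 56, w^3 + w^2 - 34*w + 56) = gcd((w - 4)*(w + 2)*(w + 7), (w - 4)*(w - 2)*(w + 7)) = w^2 + 3*w - 28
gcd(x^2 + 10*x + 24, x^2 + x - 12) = x + 4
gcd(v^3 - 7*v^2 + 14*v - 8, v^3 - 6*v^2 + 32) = v - 4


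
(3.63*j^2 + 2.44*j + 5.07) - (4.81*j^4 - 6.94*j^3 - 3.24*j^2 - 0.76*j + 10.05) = -4.81*j^4 + 6.94*j^3 + 6.87*j^2 + 3.2*j - 4.98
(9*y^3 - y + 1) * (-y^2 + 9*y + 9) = -9*y^5 + 81*y^4 + 82*y^3 - 10*y^2 + 9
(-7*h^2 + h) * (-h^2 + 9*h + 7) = 7*h^4 - 64*h^3 - 40*h^2 + 7*h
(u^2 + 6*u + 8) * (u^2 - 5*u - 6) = u^4 + u^3 - 28*u^2 - 76*u - 48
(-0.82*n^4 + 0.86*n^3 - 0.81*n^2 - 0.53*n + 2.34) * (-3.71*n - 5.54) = 3.0422*n^5 + 1.3522*n^4 - 1.7593*n^3 + 6.4537*n^2 - 5.7452*n - 12.9636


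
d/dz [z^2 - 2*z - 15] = 2*z - 2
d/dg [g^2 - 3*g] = 2*g - 3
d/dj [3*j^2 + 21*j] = 6*j + 21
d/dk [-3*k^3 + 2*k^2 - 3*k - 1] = -9*k^2 + 4*k - 3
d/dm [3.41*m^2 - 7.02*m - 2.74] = 6.82*m - 7.02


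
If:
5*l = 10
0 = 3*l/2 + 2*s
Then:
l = 2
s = -3/2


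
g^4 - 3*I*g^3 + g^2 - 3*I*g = g*(g - 3*I)*(g - I)*(g + I)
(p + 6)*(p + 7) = p^2 + 13*p + 42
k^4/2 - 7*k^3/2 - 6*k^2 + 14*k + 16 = (k/2 + 1/2)*(k - 8)*(k - 2)*(k + 2)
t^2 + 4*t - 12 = (t - 2)*(t + 6)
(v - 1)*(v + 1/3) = v^2 - 2*v/3 - 1/3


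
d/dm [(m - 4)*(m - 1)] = 2*m - 5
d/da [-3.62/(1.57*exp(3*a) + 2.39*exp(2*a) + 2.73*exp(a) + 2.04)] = (17.0502*exp(2*a) + 17.3036*exp(a) + 9.8826)*exp(a)/(1.57*exp(3*a) + 2.39*exp(2*a) + 2.73*exp(a) + 2.04)^2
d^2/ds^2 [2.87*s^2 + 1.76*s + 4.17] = 5.74000000000000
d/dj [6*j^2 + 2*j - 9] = 12*j + 2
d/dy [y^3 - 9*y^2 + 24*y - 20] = 3*y^2 - 18*y + 24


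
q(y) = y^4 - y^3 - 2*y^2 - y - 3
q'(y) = 4*y^3 - 3*y^2 - 4*y - 1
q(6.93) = 1867.60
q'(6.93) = 1158.46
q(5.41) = 631.34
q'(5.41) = 522.92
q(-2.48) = 40.26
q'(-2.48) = -70.54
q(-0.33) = -2.84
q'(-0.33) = -0.15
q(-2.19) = 23.10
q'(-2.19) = -48.64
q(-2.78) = 65.54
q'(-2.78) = -99.01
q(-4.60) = 504.36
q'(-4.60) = -435.42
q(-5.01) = 707.58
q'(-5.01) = -559.27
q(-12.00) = 22185.00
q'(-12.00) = -7297.00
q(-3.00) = 90.00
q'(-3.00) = -124.00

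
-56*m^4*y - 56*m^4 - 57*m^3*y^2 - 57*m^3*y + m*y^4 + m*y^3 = (-8*m + y)*(m + y)*(7*m + y)*(m*y + m)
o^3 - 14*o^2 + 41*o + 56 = (o - 8)*(o - 7)*(o + 1)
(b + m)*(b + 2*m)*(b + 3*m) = b^3 + 6*b^2*m + 11*b*m^2 + 6*m^3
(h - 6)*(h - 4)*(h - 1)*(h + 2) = h^4 - 9*h^3 + 12*h^2 + 44*h - 48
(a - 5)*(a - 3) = a^2 - 8*a + 15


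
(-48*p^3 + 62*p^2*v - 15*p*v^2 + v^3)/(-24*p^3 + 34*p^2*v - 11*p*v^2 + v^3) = (8*p - v)/(4*p - v)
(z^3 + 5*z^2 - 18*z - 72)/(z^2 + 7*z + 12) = (z^2 + 2*z - 24)/(z + 4)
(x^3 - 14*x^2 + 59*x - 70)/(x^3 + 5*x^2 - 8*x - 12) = (x^2 - 12*x + 35)/(x^2 + 7*x + 6)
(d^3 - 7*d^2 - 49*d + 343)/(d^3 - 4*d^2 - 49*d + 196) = (d - 7)/(d - 4)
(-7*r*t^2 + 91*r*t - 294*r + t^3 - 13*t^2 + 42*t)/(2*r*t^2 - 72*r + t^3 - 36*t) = (-7*r*t + 49*r + t^2 - 7*t)/(2*r*t + 12*r + t^2 + 6*t)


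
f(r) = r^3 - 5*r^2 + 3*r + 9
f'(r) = 3*r^2 - 10*r + 3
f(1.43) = 5.99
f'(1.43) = -5.17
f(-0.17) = 8.34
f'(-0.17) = 4.79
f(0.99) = 8.04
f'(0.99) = -3.96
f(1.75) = 4.30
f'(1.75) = -5.31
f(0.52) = 9.35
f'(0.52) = -1.39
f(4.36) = 9.91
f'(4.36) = 16.43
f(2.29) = 1.66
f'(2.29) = -4.17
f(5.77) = 51.95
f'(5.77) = 45.18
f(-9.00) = -1152.00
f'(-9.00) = 336.00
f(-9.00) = -1152.00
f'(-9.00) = 336.00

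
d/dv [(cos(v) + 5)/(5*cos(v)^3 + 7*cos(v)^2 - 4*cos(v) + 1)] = 16*(155*cos(v)/2 + 41*cos(2*v) + 5*cos(3*v)/2 + 20)*sin(v)/(cos(v) - 14*cos(2*v) - 5*cos(3*v) - 18)^2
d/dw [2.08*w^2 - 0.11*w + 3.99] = 4.16*w - 0.11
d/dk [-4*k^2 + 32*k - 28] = 32 - 8*k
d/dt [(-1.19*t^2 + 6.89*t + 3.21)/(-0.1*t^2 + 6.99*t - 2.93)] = (-7.6291*t^2 + 7.6154*t - 42.6256)/(0.01*t^4 - 1.398*t^3 + 49.4461*t^2 - 40.9614*t + 8.5849)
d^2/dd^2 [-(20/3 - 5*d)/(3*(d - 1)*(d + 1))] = 10*(3*d^3 - 12*d^2 + 9*d - 4)/(9*(d^6 - 3*d^4 + 3*d^2 - 1))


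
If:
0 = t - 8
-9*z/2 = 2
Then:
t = 8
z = -4/9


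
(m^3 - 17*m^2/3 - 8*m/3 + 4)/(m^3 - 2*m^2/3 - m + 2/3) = (m - 6)/(m - 1)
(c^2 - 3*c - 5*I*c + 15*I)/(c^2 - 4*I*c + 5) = (c - 3)/(c + I)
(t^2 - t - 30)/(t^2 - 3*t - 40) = (t - 6)/(t - 8)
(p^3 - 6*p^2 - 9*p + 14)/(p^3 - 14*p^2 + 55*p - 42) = (p + 2)/(p - 6)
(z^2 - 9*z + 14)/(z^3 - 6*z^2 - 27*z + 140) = (z - 2)/(z^2 + z - 20)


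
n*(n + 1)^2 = n^3 + 2*n^2 + n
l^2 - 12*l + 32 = (l - 8)*(l - 4)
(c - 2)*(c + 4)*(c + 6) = c^3 + 8*c^2 + 4*c - 48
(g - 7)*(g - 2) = g^2 - 9*g + 14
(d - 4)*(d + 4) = d^2 - 16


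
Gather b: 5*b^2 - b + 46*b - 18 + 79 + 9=5*b^2 + 45*b + 70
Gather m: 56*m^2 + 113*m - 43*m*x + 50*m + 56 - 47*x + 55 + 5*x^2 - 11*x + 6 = 56*m^2 + m*(163 - 43*x) + 5*x^2 - 58*x + 117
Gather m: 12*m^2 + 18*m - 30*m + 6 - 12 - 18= 12*m^2 - 12*m - 24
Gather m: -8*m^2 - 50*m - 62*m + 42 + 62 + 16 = -8*m^2 - 112*m + 120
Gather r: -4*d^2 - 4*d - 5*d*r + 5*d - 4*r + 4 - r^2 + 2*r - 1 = -4*d^2 + d - r^2 + r*(-5*d - 2) + 3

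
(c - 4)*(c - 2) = c^2 - 6*c + 8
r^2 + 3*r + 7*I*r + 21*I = (r + 3)*(r + 7*I)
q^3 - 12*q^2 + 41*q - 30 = (q - 6)*(q - 5)*(q - 1)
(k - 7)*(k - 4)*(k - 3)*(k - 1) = k^4 - 15*k^3 + 75*k^2 - 145*k + 84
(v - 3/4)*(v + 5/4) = v^2 + v/2 - 15/16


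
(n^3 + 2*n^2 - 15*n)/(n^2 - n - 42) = n*(-n^2 - 2*n + 15)/(-n^2 + n + 42)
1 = 1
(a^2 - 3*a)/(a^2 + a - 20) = a*(a - 3)/(a^2 + a - 20)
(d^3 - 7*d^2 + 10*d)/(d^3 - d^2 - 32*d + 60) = d/(d + 6)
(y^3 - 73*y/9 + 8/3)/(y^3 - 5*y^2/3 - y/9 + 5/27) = 3*(3*y^2 + y - 24)/(9*y^2 - 12*y - 5)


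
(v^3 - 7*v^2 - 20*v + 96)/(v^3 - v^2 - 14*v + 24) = (v - 8)/(v - 2)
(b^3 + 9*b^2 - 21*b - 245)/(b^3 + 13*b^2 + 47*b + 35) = (b^2 + 2*b - 35)/(b^2 + 6*b + 5)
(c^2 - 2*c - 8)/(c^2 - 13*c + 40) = (c^2 - 2*c - 8)/(c^2 - 13*c + 40)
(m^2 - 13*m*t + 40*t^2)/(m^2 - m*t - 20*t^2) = (m - 8*t)/(m + 4*t)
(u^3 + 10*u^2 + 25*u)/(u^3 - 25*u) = (u + 5)/(u - 5)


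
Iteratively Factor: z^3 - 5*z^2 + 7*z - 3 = (z - 1)*(z^2 - 4*z + 3) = (z - 3)*(z - 1)*(z - 1)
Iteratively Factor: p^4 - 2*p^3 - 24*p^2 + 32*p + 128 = (p - 4)*(p^3 + 2*p^2 - 16*p - 32) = (p - 4)*(p + 2)*(p^2 - 16) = (p - 4)*(p + 2)*(p + 4)*(p - 4)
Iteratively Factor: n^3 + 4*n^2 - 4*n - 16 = (n + 2)*(n^2 + 2*n - 8) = (n - 2)*(n + 2)*(n + 4)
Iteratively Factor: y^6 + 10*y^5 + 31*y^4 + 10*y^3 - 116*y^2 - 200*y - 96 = (y + 2)*(y^5 + 8*y^4 + 15*y^3 - 20*y^2 - 76*y - 48) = (y + 2)*(y + 3)*(y^4 + 5*y^3 - 20*y - 16) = (y + 2)^2*(y + 3)*(y^3 + 3*y^2 - 6*y - 8) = (y + 1)*(y + 2)^2*(y + 3)*(y^2 + 2*y - 8) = (y + 1)*(y + 2)^2*(y + 3)*(y + 4)*(y - 2)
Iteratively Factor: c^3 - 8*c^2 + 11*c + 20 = (c - 4)*(c^2 - 4*c - 5) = (c - 5)*(c - 4)*(c + 1)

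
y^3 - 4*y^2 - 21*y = y*(y - 7)*(y + 3)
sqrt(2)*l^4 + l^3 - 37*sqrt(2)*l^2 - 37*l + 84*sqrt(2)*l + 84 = (l - 4)*(l - 3)*(l + 7)*(sqrt(2)*l + 1)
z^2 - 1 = (z - 1)*(z + 1)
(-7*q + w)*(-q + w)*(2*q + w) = 14*q^3 - 9*q^2*w - 6*q*w^2 + w^3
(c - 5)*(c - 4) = c^2 - 9*c + 20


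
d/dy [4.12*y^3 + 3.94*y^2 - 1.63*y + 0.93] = 12.36*y^2 + 7.88*y - 1.63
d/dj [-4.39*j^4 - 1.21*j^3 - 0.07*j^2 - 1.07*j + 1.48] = -17.56*j^3 - 3.63*j^2 - 0.14*j - 1.07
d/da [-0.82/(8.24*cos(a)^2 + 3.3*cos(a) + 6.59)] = -(13.5136*cos(a) + 2.706)*sin(a)/(8.24*cos(a)^2 + 3.3*cos(a) + 6.59)^2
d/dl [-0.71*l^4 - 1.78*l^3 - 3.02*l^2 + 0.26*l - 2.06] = -2.84*l^3 - 5.34*l^2 - 6.04*l + 0.26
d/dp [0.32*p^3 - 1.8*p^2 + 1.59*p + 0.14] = 0.96*p^2 - 3.6*p + 1.59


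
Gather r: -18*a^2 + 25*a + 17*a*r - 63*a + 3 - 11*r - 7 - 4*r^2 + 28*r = -18*a^2 - 38*a - 4*r^2 + r*(17*a + 17) - 4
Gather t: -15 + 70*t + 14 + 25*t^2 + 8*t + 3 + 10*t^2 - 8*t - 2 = 35*t^2 + 70*t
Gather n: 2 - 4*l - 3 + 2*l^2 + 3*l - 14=2*l^2 - l - 15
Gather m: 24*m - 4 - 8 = 24*m - 12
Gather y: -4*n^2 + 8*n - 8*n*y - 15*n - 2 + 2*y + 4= -4*n^2 - 7*n + y*(2 - 8*n) + 2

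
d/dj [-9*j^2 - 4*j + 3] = -18*j - 4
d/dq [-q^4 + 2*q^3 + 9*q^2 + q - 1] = -4*q^3 + 6*q^2 + 18*q + 1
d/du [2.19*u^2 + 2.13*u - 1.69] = 4.38*u + 2.13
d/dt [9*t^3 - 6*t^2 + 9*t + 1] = 27*t^2 - 12*t + 9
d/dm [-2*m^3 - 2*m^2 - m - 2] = -6*m^2 - 4*m - 1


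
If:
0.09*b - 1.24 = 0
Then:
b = 13.78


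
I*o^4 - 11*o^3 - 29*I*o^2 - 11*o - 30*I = (o + I)*(o + 5*I)*(o + 6*I)*(I*o + 1)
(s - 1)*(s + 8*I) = s^2 - s + 8*I*s - 8*I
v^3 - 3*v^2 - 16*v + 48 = (v - 4)*(v - 3)*(v + 4)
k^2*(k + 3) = k^3 + 3*k^2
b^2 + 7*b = b*(b + 7)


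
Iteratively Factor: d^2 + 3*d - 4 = (d - 1)*(d + 4)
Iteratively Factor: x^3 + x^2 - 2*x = (x)*(x^2 + x - 2) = x*(x + 2)*(x - 1)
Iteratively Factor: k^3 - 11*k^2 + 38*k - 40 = (k - 2)*(k^2 - 9*k + 20) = (k - 4)*(k - 2)*(k - 5)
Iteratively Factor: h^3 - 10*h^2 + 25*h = (h - 5)*(h^2 - 5*h) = (h - 5)^2*(h)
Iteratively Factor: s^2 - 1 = (s + 1)*(s - 1)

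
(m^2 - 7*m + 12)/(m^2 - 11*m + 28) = (m - 3)/(m - 7)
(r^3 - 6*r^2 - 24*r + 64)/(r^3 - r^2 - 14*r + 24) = (r - 8)/(r - 3)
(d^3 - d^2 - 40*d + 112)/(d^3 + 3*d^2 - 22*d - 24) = (d^2 + 3*d - 28)/(d^2 + 7*d + 6)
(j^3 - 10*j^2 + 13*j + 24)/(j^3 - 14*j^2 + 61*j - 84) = (j^2 - 7*j - 8)/(j^2 - 11*j + 28)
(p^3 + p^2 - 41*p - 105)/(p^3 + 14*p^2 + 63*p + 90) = (p - 7)/(p + 6)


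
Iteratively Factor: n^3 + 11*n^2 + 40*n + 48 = (n + 4)*(n^2 + 7*n + 12) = (n + 3)*(n + 4)*(n + 4)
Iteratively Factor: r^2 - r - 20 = (r - 5)*(r + 4)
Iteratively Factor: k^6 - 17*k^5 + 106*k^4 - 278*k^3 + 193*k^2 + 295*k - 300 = (k - 5)*(k^5 - 12*k^4 + 46*k^3 - 48*k^2 - 47*k + 60) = (k - 5)*(k - 3)*(k^4 - 9*k^3 + 19*k^2 + 9*k - 20) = (k - 5)*(k - 3)*(k - 1)*(k^3 - 8*k^2 + 11*k + 20) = (k - 5)*(k - 3)*(k - 1)*(k + 1)*(k^2 - 9*k + 20) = (k - 5)*(k - 4)*(k - 3)*(k - 1)*(k + 1)*(k - 5)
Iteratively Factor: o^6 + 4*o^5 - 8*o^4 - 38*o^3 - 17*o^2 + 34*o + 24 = (o + 1)*(o^5 + 3*o^4 - 11*o^3 - 27*o^2 + 10*o + 24) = (o + 1)^2*(o^4 + 2*o^3 - 13*o^2 - 14*o + 24) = (o + 1)^2*(o + 2)*(o^3 - 13*o + 12) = (o - 1)*(o + 1)^2*(o + 2)*(o^2 + o - 12) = (o - 1)*(o + 1)^2*(o + 2)*(o + 4)*(o - 3)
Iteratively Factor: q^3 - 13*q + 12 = (q - 1)*(q^2 + q - 12) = (q - 3)*(q - 1)*(q + 4)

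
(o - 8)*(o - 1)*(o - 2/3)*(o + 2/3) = o^4 - 9*o^3 + 68*o^2/9 + 4*o - 32/9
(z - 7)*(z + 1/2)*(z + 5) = z^3 - 3*z^2/2 - 36*z - 35/2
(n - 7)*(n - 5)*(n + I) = n^3 - 12*n^2 + I*n^2 + 35*n - 12*I*n + 35*I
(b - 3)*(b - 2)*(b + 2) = b^3 - 3*b^2 - 4*b + 12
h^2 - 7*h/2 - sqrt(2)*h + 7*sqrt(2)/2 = (h - 7/2)*(h - sqrt(2))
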